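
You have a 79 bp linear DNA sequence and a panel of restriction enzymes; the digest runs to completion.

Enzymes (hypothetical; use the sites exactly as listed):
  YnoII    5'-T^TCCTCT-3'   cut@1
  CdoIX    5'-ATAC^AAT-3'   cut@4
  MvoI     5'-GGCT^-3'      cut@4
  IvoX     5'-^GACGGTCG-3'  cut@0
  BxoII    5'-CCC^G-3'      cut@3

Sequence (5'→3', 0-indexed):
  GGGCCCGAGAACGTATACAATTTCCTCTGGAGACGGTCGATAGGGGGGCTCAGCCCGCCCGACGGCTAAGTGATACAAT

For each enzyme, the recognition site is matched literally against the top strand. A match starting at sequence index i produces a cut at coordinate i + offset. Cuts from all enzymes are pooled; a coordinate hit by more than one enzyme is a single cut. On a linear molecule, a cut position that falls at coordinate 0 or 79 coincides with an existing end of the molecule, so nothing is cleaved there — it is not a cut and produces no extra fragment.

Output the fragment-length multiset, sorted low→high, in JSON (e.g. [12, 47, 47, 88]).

[3,4,4,6,6,7,9,9,12,19]

Site scan:
  YnoII (TTCCTCT, off=1): starts [21] → cuts [22]
  CdoIX (ATACAAT, off=4): starts [14, 72] → cuts [18, 76]
  MvoI (GGCT, off=4): starts [46, 63] → cuts [50, 67]
  IvoX (GACGGTCG, off=0): starts [31] → cuts [31]
  BxoII (CCCG, off=3): starts [3, 53, 57] → cuts [6, 56, 60]

Pooled cuts: [6, 18, 22, 31, 50, 56, 60, 67, 76]

Fragment lengths:
  [0,6): 6 bp
  [6,18): 12 bp
  [18,22): 4 bp
  [22,31): 9 bp
  [31,50): 19 bp
  [50,56): 6 bp
  [56,60): 4 bp
  [60,67): 7 bp
  [67,76): 9 bp
  [76,79): 3 bp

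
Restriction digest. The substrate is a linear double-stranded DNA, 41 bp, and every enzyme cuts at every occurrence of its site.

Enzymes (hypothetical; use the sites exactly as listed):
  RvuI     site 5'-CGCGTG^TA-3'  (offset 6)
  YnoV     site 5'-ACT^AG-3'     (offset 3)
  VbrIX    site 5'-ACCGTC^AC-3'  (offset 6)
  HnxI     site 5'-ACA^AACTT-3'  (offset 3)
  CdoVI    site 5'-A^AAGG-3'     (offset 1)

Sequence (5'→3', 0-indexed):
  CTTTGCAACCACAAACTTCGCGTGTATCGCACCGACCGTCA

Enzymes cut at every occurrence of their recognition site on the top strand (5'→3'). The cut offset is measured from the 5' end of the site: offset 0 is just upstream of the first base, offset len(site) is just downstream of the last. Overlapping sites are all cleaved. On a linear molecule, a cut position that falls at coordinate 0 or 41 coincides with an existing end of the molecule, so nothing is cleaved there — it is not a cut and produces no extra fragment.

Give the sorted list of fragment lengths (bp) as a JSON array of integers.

Scan for sites:
  RvuI CGCGTGTA/6: at [18] ⇒ [24]
  YnoV (ACTAG, off=3): no sites
  VbrIX (ACCGTCAC, off=6): no sites
  HnxI ACAAACTT/3: at [10] ⇒ [13]
  CdoVI (AAAGG, off=1): no sites

All cut coordinates (distinct, sorted): [13, 24]

Fragments:
  [0,13): 13 bp
  [13,24): 11 bp
  [24,41): 17 bp

[11,13,17]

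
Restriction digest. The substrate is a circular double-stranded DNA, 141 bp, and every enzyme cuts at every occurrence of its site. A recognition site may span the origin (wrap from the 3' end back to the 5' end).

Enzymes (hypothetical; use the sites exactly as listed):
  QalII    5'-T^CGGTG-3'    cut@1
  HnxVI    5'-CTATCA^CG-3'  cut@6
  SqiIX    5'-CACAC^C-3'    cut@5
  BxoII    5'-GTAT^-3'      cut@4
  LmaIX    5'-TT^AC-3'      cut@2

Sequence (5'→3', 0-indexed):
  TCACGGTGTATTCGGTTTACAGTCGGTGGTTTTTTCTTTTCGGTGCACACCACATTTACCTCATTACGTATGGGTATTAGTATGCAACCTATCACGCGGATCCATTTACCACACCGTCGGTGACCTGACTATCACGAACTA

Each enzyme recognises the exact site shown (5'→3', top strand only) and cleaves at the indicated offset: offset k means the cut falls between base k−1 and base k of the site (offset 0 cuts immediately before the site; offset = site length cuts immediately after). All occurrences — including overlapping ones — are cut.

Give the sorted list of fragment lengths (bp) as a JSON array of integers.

[3,5,6,6,6,7,7,7,8,8,10,10,11,13,17,17]

Scan for sites:
  QalII TCGGTG/1: at [22, 39, 116] ⇒ [23, 40, 117]
  HnxVI CTATCACG/6: at [88, 128, 138] ⇒ [3, 94, 134]
  SqiIX CACACC/5: at [45, 109] ⇒ [50, 114]
  BxoII GTAT/4: at [7, 67, 73, 79] ⇒ [11, 71, 77, 83]
  LmaIX TTAC/2: at [16, 55, 63, 105] ⇒ [18, 57, 65, 107]

All cut coordinates (distinct, sorted): [3, 11, 18, 23, 40, 50, 57, 65, 71, 77, 83, 94, 107, 114, 117, 134]

Fragments:
  3→11: 8 bp
  11→18: 7 bp
  18→23: 5 bp
  23→40: 17 bp
  40→50: 10 bp
  50→57: 7 bp
  57→65: 8 bp
  65→71: 6 bp
  71→77: 6 bp
  77→83: 6 bp
  83→94: 11 bp
  94→107: 13 bp
  107→114: 7 bp
  114→117: 3 bp
  117→134: 17 bp
  134→3 (wrap): 141-134+3 = 10 bp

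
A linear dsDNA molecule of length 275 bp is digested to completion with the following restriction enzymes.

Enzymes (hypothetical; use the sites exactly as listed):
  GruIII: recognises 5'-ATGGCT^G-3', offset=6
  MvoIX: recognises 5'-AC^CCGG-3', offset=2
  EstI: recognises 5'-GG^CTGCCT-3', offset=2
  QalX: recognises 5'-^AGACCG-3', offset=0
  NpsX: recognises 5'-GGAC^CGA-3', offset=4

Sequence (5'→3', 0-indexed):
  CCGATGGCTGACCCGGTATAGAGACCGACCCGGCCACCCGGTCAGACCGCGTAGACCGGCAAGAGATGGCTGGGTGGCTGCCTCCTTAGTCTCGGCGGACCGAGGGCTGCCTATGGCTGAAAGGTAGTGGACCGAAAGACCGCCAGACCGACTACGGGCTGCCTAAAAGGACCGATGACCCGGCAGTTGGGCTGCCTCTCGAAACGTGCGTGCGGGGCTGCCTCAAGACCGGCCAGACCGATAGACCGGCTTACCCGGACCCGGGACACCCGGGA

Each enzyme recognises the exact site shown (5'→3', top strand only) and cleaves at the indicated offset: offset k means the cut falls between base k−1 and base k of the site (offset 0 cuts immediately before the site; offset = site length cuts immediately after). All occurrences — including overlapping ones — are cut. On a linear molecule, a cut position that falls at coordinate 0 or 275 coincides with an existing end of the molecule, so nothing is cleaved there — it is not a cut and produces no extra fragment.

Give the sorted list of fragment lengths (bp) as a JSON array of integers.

Scan for sites:
  GruIII (ATGGCTG, off=6): starts [3, 65, 112] → cuts [9, 71, 118]
  MvoIX (ACCCGG, off=2): starts [10, 27, 35, 177, 252, 258, 267] → cuts [12, 29, 37, 179, 254, 260, 269]
  EstI (GGCTGCCT, off=2): starts [75, 104, 156, 189, 215] → cuts [77, 106, 158, 191, 217]
  QalX (AGACCG, off=0): starts [21, 43, 52, 136, 144, 225, 234, 242] → cuts [21, 43, 52, 136, 144, 225, 234, 242]
  NpsX (GGACCGA, off=4): starts [96, 128, 168] → cuts [100, 132, 172]

Pooled cuts: [9, 12, 21, 29, 37, 43, 52, 71, 77, 100, 106, 118, 132, 136, 144, 158, 172, 179, 191, 217, 225, 234, 242, 254, 260, 269]

Fragments:
  [0,9): 9 bp
  [9,12): 3 bp
  [12,21): 9 bp
  [21,29): 8 bp
  [29,37): 8 bp
  [37,43): 6 bp
  [43,52): 9 bp
  [52,71): 19 bp
  [71,77): 6 bp
  [77,100): 23 bp
  [100,106): 6 bp
  [106,118): 12 bp
  [118,132): 14 bp
  [132,136): 4 bp
  [136,144): 8 bp
  [144,158): 14 bp
  [158,172): 14 bp
  [172,179): 7 bp
  [179,191): 12 bp
  [191,217): 26 bp
  [217,225): 8 bp
  [225,234): 9 bp
  [234,242): 8 bp
  [242,254): 12 bp
  [254,260): 6 bp
  [260,269): 9 bp
  [269,275): 6 bp

[3,4,6,6,6,6,6,7,8,8,8,8,8,9,9,9,9,9,12,12,12,14,14,14,19,23,26]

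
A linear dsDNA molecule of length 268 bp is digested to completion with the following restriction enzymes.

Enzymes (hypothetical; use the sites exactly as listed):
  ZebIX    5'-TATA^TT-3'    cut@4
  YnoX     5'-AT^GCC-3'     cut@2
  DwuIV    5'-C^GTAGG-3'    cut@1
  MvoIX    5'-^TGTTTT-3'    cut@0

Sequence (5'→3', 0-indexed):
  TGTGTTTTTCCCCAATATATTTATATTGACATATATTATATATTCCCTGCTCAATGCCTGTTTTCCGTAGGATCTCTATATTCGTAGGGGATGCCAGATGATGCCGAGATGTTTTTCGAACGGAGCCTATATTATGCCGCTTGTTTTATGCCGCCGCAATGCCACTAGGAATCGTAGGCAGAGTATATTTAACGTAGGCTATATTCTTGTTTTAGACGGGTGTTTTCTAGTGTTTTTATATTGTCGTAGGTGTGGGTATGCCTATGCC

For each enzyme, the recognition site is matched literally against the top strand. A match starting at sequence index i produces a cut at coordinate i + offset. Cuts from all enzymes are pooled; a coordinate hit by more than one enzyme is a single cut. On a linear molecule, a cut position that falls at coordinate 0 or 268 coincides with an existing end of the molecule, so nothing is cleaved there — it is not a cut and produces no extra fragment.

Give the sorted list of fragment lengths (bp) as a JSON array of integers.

Scan for sites:
  ZebIX (TATATT, off=4): starts [15, 21, 31, 38, 76, 127, 183, 199, 236] → cuts [19, 25, 35, 42, 80, 131, 187, 203, 240]
  YnoX (ATGCC, off=2): starts [53, 90, 100, 133, 147, 158, 257, 263] → cuts [55, 92, 102, 135, 149, 160, 259, 265]
  DwuIV (CGTAGG, off=1): starts [65, 82, 172, 192, 244] → cuts [66, 83, 173, 193, 245]
  MvoIX (TGTTTT, off=0): starts [2, 58, 109, 141, 207, 220, 230] → cuts [2, 58, 109, 141, 207, 220, 230]

Pooled cuts: [2, 19, 25, 35, 42, 55, 58, 66, 80, 83, 92, 102, 109, 131, 135, 141, 149, 160, 173, 187, 193, 203, 207, 220, 230, 240, 245, 259, 265]

Fragment lengths:
  [0,2): 2 bp
  [2,19): 17 bp
  [19,25): 6 bp
  [25,35): 10 bp
  [35,42): 7 bp
  [42,55): 13 bp
  [55,58): 3 bp
  [58,66): 8 bp
  [66,80): 14 bp
  [80,83): 3 bp
  [83,92): 9 bp
  [92,102): 10 bp
  [102,109): 7 bp
  [109,131): 22 bp
  [131,135): 4 bp
  [135,141): 6 bp
  [141,149): 8 bp
  [149,160): 11 bp
  [160,173): 13 bp
  [173,187): 14 bp
  [187,193): 6 bp
  [193,203): 10 bp
  [203,207): 4 bp
  [207,220): 13 bp
  [220,230): 10 bp
  [230,240): 10 bp
  [240,245): 5 bp
  [245,259): 14 bp
  [259,265): 6 bp
  [265,268): 3 bp

[2,3,3,3,4,4,5,6,6,6,6,7,7,8,8,9,10,10,10,10,10,11,13,13,13,14,14,14,17,22]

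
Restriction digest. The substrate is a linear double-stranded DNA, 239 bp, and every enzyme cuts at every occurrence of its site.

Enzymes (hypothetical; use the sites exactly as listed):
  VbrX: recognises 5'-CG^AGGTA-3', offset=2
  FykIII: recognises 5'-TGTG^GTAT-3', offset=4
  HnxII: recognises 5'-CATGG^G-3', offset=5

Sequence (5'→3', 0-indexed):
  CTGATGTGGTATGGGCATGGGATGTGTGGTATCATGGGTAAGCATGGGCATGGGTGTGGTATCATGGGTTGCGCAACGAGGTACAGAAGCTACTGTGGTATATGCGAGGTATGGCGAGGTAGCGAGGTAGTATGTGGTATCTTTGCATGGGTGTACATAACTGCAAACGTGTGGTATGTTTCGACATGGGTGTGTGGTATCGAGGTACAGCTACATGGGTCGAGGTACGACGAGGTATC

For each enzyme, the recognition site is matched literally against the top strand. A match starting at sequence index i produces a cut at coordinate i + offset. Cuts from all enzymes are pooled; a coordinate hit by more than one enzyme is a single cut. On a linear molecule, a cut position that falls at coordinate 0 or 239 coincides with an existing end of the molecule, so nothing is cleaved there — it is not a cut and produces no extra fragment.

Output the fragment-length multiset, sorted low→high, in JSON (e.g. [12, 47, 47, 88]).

[4,5,6,6,7,7,8,8,8,9,9,9,10,10,10,11,12,12,14,16,16,19,23]

Site scan:
  VbrX CGAGGTA/2: at [76, 104, 114, 122, 200, 220, 230] ⇒ [78, 106, 116, 124, 202, 222, 232]
  FykIII TGTGGTAT/4: at [4, 24, 54, 93, 132, 169, 192] ⇒ [8, 28, 58, 97, 136, 173, 196]
  HnxII CATGGG/5: at [15, 32, 42, 48, 62, 145, 184, 213] ⇒ [20, 37, 47, 53, 67, 150, 189, 218]

All cut coordinates (distinct, sorted): [8, 20, 28, 37, 47, 53, 58, 67, 78, 97, 106, 116, 124, 136, 150, 173, 189, 196, 202, 218, 222, 232]

Fragments:
  [0,8): 8 bp
  [8,20): 12 bp
  [20,28): 8 bp
  [28,37): 9 bp
  [37,47): 10 bp
  [47,53): 6 bp
  [53,58): 5 bp
  [58,67): 9 bp
  [67,78): 11 bp
  [78,97): 19 bp
  [97,106): 9 bp
  [106,116): 10 bp
  [116,124): 8 bp
  [124,136): 12 bp
  [136,150): 14 bp
  [150,173): 23 bp
  [173,189): 16 bp
  [189,196): 7 bp
  [196,202): 6 bp
  [202,218): 16 bp
  [218,222): 4 bp
  [222,232): 10 bp
  [232,239): 7 bp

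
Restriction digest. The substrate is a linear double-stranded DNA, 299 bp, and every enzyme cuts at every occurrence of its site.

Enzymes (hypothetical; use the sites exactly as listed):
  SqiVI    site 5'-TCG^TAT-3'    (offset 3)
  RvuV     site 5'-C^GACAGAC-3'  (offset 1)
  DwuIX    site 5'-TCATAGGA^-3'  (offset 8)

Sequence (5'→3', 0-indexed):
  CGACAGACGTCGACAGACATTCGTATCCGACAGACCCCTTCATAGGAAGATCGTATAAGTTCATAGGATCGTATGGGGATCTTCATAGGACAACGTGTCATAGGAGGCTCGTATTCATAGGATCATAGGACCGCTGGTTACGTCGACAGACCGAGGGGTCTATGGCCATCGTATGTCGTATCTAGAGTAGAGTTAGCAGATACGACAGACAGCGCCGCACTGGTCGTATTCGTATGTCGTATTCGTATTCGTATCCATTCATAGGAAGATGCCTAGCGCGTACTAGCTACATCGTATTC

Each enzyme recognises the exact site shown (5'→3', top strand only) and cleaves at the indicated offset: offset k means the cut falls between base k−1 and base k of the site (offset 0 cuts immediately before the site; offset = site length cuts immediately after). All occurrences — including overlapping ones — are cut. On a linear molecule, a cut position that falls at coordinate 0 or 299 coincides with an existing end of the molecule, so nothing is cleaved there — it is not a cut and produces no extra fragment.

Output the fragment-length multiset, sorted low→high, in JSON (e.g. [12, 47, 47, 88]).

[1,3,5,5,6,6,6,6,6,7,7,8,10,11,12,14,15,15,15,19,19,23,25,27,28]

Per-enzyme occurrences:
  SqiVI (TCGTAT, off=3): starts [20, 50, 68, 108, 168, 175, 223, 229, 236, 242, 248, 291] → cuts [23, 53, 71, 111, 171, 178, 226, 232, 239, 245, 251, 294]
  RvuV (CGACAGAC, off=1): starts [0, 10, 27, 143, 202] → cuts [1, 11, 28, 144, 203]
  DwuIX (TCATAGGA, off=8): starts [39, 60, 82, 97, 114, 122, 258] → cuts [47, 68, 90, 105, 122, 130, 266]

Pooled cuts: [1, 11, 23, 28, 47, 53, 68, 71, 90, 105, 111, 122, 130, 144, 171, 178, 203, 226, 232, 239, 245, 251, 266, 294]

Fragment lengths:
  [0,1): 1 bp
  [1,11): 10 bp
  [11,23): 12 bp
  [23,28): 5 bp
  [28,47): 19 bp
  [47,53): 6 bp
  [53,68): 15 bp
  [68,71): 3 bp
  [71,90): 19 bp
  [90,105): 15 bp
  [105,111): 6 bp
  [111,122): 11 bp
  [122,130): 8 bp
  [130,144): 14 bp
  [144,171): 27 bp
  [171,178): 7 bp
  [178,203): 25 bp
  [203,226): 23 bp
  [226,232): 6 bp
  [232,239): 7 bp
  [239,245): 6 bp
  [245,251): 6 bp
  [251,266): 15 bp
  [266,294): 28 bp
  [294,299): 5 bp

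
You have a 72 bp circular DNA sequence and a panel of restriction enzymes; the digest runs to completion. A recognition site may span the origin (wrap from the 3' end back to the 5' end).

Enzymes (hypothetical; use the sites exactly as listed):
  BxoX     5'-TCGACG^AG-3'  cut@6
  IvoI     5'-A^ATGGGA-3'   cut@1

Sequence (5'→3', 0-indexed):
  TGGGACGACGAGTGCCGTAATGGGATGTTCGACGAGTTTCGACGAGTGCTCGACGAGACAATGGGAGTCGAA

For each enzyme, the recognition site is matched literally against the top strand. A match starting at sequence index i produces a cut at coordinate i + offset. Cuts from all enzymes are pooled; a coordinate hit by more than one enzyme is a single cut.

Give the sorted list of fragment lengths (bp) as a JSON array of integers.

[5,10,11,11,15,20]

Per-enzyme occurrences:
  BxoX (TCGACGAG, off=6): starts [28, 38, 49] → cuts [34, 44, 55]
  IvoI (AATGGGA, off=1): starts [18, 59, 70] → cuts [19, 60, 71]

All cut coordinates (distinct, sorted): [19, 34, 44, 55, 60, 71]

Fragments:
  19→34: 15 bp
  34→44: 10 bp
  44→55: 11 bp
  55→60: 5 bp
  60→71: 11 bp
  71→19 (wrap): 72-71+19 = 20 bp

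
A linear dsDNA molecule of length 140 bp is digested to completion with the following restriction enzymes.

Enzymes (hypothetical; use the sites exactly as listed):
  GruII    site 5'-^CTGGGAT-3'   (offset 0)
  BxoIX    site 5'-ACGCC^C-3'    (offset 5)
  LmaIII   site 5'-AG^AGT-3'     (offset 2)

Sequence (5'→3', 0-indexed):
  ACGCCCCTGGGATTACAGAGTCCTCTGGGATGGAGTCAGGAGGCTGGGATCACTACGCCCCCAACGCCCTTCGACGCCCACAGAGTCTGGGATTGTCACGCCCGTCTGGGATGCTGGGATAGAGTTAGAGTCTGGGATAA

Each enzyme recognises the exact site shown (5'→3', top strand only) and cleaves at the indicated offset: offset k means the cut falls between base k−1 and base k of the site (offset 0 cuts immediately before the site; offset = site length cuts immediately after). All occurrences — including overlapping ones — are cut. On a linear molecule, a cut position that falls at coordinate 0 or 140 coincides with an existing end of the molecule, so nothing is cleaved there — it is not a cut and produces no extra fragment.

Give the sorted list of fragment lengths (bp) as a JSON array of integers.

Scan for sites:
  GruII CTGGGAT/0: at [6, 24, 43, 86, 105, 113, 131] ⇒ [6, 24, 43, 86, 105, 113, 131]
  BxoIX ACGCCC/5: at [0, 54, 63, 73, 97] ⇒ [5, 59, 68, 78, 102]
  LmaIII AGAGT/2: at [16, 81, 120, 126] ⇒ [18, 83, 122, 128]

Pooled cuts: [5, 6, 18, 24, 43, 59, 68, 78, 83, 86, 102, 105, 113, 122, 128, 131]

Fragments:
  [0,5): 5 bp
  [5,6): 1 bp
  [6,18): 12 bp
  [18,24): 6 bp
  [24,43): 19 bp
  [43,59): 16 bp
  [59,68): 9 bp
  [68,78): 10 bp
  [78,83): 5 bp
  [83,86): 3 bp
  [86,102): 16 bp
  [102,105): 3 bp
  [105,113): 8 bp
  [113,122): 9 bp
  [122,128): 6 bp
  [128,131): 3 bp
  [131,140): 9 bp

[1,3,3,3,5,5,6,6,8,9,9,9,10,12,16,16,19]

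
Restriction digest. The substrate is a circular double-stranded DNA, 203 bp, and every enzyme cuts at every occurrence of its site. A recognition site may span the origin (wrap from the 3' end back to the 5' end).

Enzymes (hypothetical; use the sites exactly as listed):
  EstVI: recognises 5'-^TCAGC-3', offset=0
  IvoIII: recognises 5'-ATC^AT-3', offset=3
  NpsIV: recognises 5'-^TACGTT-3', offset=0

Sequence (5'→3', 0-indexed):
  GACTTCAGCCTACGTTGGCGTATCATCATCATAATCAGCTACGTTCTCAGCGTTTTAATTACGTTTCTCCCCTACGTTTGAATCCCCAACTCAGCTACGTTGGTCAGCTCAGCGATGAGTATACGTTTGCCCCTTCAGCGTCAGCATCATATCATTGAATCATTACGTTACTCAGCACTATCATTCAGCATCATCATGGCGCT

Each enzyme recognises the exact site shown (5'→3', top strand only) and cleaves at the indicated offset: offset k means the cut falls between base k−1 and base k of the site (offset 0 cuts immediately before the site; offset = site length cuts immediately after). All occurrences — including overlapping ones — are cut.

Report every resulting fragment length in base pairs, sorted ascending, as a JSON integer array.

[2,2,3,3,3,4,5,5,5,5,6,6,7,8,8,8,8,8,11,12,13,13,13,13,14,18]

Per-enzyme occurrences:
  EstVI (TCAGC, off=0): starts [4, 34, 46, 90, 103, 108, 134, 140, 171, 184] → cuts [4, 34, 46, 90, 103, 108, 134, 140, 171, 184]
  IvoIII (ATCAT, off=3): starts [21, 24, 27, 145, 150, 158, 179, 189, 192] → cuts [24, 27, 30, 148, 153, 161, 182, 192, 195]
  NpsIV (TACGTT, off=0): starts [10, 39, 59, 72, 95, 121, 163] → cuts [10, 39, 59, 72, 95, 121, 163]

All cut coordinates (distinct, sorted): [4, 10, 24, 27, 30, 34, 39, 46, 59, 72, 90, 95, 103, 108, 121, 134, 140, 148, 153, 161, 163, 171, 182, 184, 192, 195]

Fragments:
  4→10: 6 bp
  10→24: 14 bp
  24→27: 3 bp
  27→30: 3 bp
  30→34: 4 bp
  34→39: 5 bp
  39→46: 7 bp
  46→59: 13 bp
  59→72: 13 bp
  72→90: 18 bp
  90→95: 5 bp
  95→103: 8 bp
  103→108: 5 bp
  108→121: 13 bp
  121→134: 13 bp
  134→140: 6 bp
  140→148: 8 bp
  148→153: 5 bp
  153→161: 8 bp
  161→163: 2 bp
  163→171: 8 bp
  171→182: 11 bp
  182→184: 2 bp
  184→192: 8 bp
  192→195: 3 bp
  195→4 (wrap): 203-195+4 = 12 bp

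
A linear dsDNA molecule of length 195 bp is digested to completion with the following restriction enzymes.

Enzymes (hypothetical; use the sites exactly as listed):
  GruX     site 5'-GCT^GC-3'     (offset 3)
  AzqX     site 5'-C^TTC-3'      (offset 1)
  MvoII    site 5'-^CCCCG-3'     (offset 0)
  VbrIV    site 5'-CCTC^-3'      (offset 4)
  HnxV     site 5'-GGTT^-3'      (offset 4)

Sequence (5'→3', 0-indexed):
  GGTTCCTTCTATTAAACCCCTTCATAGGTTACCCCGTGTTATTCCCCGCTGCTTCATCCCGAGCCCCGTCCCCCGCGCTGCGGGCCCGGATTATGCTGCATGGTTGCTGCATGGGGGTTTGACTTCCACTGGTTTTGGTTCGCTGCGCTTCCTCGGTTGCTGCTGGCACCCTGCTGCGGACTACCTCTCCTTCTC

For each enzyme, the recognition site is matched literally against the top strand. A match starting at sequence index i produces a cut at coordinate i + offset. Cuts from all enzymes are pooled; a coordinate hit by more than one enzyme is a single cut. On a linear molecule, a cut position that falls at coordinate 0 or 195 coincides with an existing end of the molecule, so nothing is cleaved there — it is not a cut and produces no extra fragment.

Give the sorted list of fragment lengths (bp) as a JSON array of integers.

[1,2,2,3,3,3,4,4,4,4,4,5,6,6,7,7,8,9,10,11,11,11,12,12,14,14,18]

Scan for sites:
  GruX (GCTGC, off=3): starts [47, 76, 94, 105, 141, 158, 172] → cuts [50, 79, 97, 108, 144, 161, 175]
  AzqX (CTTC, off=1): starts [5, 19, 51, 122, 147, 189] → cuts [6, 20, 52, 123, 148, 190]
  MvoII (CCCCG, off=0): starts [31, 43, 63, 70] → cuts [31, 43, 63, 70]
  VbrIV (CCTC, off=4): starts [150, 183] → cuts [154, 187]
  HnxV (GGTT, off=4): starts [0, 26, 101, 115, 130, 136, 154] → cuts [4, 30, 105, 119, 134, 140, 158]

Pooled cuts: [4, 6, 20, 30, 31, 43, 50, 52, 63, 70, 79, 97, 105, 108, 119, 123, 134, 140, 144, 148, 154, 158, 161, 175, 187, 190]

Fragments:
  [0,4): 4 bp
  [4,6): 2 bp
  [6,20): 14 bp
  [20,30): 10 bp
  [30,31): 1 bp
  [31,43): 12 bp
  [43,50): 7 bp
  [50,52): 2 bp
  [52,63): 11 bp
  [63,70): 7 bp
  [70,79): 9 bp
  [79,97): 18 bp
  [97,105): 8 bp
  [105,108): 3 bp
  [108,119): 11 bp
  [119,123): 4 bp
  [123,134): 11 bp
  [134,140): 6 bp
  [140,144): 4 bp
  [144,148): 4 bp
  [148,154): 6 bp
  [154,158): 4 bp
  [158,161): 3 bp
  [161,175): 14 bp
  [175,187): 12 bp
  [187,190): 3 bp
  [190,195): 5 bp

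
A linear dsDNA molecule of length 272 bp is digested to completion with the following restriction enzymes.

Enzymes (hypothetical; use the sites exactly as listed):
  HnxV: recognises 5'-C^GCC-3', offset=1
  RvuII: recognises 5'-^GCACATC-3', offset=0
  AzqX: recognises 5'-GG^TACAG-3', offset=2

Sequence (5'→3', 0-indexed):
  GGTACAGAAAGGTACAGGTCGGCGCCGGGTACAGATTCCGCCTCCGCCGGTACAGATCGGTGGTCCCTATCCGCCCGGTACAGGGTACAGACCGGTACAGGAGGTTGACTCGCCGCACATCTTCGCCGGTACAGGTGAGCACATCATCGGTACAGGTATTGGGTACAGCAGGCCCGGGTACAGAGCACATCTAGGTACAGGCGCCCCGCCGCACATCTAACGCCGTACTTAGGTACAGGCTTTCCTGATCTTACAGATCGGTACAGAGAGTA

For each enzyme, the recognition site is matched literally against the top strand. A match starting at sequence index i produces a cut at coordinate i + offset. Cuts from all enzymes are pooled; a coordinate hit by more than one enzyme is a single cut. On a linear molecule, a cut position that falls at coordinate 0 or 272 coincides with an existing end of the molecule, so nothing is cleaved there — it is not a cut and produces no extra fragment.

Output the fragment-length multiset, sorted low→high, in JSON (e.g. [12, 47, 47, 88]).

Per-enzyme occurrences:
  HnxV CGCC/1: at [22, 38, 44, 71, 110, 123, 201, 206, 220] ⇒ [23, 39, 45, 72, 111, 124, 202, 207, 221]
  RvuII GCACATC/0: at [114, 138, 184, 210] ⇒ [114, 138, 184, 210]
  AzqX GGTACAG/2: at [0, 10, 27, 48, 76, 83, 93, 127, 148, 161, 176, 193, 231, 259] ⇒ [2, 12, 29, 50, 78, 85, 95, 129, 150, 163, 178, 195, 233, 261]

Pooled cuts: [2, 12, 23, 29, 39, 45, 50, 72, 78, 85, 95, 111, 114, 124, 129, 138, 150, 163, 178, 184, 195, 202, 207, 210, 221, 233, 261]

Fragment lengths:
  [0,2): 2 bp
  [2,12): 10 bp
  [12,23): 11 bp
  [23,29): 6 bp
  [29,39): 10 bp
  [39,45): 6 bp
  [45,50): 5 bp
  [50,72): 22 bp
  [72,78): 6 bp
  [78,85): 7 bp
  [85,95): 10 bp
  [95,111): 16 bp
  [111,114): 3 bp
  [114,124): 10 bp
  [124,129): 5 bp
  [129,138): 9 bp
  [138,150): 12 bp
  [150,163): 13 bp
  [163,178): 15 bp
  [178,184): 6 bp
  [184,195): 11 bp
  [195,202): 7 bp
  [202,207): 5 bp
  [207,210): 3 bp
  [210,221): 11 bp
  [221,233): 12 bp
  [233,261): 28 bp
  [261,272): 11 bp

[2,3,3,5,5,5,6,6,6,6,7,7,9,10,10,10,10,11,11,11,11,12,12,13,15,16,22,28]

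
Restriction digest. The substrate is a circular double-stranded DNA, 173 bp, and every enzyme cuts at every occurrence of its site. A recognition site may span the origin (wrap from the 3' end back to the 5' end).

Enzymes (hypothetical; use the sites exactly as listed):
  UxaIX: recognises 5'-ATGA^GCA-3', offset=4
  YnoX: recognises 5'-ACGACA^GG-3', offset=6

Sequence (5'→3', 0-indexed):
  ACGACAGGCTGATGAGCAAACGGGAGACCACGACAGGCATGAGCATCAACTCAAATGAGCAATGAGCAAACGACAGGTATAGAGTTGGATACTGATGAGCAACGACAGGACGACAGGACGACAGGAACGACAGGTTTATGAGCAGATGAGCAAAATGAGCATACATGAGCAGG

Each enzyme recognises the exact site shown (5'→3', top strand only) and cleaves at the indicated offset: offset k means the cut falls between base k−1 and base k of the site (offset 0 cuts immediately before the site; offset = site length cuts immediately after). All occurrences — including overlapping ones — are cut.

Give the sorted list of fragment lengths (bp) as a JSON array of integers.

[7,7,8,8,8,9,9,9,9,9,10,10,11,16,20,23]

Per-enzyme occurrences:
  UxaIX (ATGAGCA, off=4): starts [11, 38, 54, 61, 94, 137, 145, 154, 164] → cuts [15, 42, 58, 65, 98, 141, 149, 158, 168]
  YnoX (ACGACAGG, off=6): starts [0, 29, 69, 101, 109, 117, 126] → cuts [6, 35, 75, 107, 115, 123, 132]

All cut coordinates (distinct, sorted): [6, 15, 35, 42, 58, 65, 75, 98, 107, 115, 123, 132, 141, 149, 158, 168]

Fragments:
  6→15: 9 bp
  15→35: 20 bp
  35→42: 7 bp
  42→58: 16 bp
  58→65: 7 bp
  65→75: 10 bp
  75→98: 23 bp
  98→107: 9 bp
  107→115: 8 bp
  115→123: 8 bp
  123→132: 9 bp
  132→141: 9 bp
  141→149: 8 bp
  149→158: 9 bp
  158→168: 10 bp
  168→6 (wrap): 173-168+6 = 11 bp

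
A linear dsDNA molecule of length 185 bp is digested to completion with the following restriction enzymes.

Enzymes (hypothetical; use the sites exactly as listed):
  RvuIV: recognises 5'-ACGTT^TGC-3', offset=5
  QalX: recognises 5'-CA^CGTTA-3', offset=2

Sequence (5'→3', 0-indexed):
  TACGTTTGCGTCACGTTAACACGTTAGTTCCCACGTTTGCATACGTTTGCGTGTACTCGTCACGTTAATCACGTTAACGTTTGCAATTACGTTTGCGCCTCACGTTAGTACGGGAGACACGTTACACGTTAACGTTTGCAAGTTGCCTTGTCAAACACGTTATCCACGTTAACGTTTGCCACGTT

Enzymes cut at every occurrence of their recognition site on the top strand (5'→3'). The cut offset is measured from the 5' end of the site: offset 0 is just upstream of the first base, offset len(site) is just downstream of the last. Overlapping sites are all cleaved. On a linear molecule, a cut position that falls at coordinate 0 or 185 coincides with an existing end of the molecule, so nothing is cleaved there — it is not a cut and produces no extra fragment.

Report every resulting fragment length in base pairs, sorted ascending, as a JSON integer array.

Scan for sites:
  RvuIV (ACGTTTGC, off=5): starts [1, 32, 42, 76, 88, 131, 171] → cuts [6, 37, 47, 81, 93, 136, 176]
  QalX (CACGTTA, off=2): starts [11, 19, 60, 69, 100, 117, 124, 155, 164] → cuts [13, 21, 62, 71, 102, 119, 126, 157, 166]

Pooled cuts: [6, 13, 21, 37, 47, 62, 71, 81, 93, 102, 119, 126, 136, 157, 166, 176]

Fragment lengths:
  [0,6): 6 bp
  [6,13): 7 bp
  [13,21): 8 bp
  [21,37): 16 bp
  [37,47): 10 bp
  [47,62): 15 bp
  [62,71): 9 bp
  [71,81): 10 bp
  [81,93): 12 bp
  [93,102): 9 bp
  [102,119): 17 bp
  [119,126): 7 bp
  [126,136): 10 bp
  [136,157): 21 bp
  [157,166): 9 bp
  [166,176): 10 bp
  [176,185): 9 bp

[6,7,7,8,9,9,9,9,10,10,10,10,12,15,16,17,21]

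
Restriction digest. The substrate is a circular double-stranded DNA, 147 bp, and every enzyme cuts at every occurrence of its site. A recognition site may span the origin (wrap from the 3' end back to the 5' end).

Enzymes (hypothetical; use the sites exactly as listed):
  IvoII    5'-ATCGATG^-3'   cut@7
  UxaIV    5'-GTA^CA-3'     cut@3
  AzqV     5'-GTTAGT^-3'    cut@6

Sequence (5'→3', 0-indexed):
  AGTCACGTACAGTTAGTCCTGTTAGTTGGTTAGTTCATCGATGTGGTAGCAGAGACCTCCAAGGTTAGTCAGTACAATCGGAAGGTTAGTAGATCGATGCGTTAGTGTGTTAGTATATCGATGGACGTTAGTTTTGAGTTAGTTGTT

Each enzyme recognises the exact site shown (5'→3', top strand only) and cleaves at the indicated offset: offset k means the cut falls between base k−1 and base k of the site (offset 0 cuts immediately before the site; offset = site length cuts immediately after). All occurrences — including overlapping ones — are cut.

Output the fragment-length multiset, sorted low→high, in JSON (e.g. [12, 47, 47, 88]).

Scan for sites:
  IvoII (ATCGATG, off=7): starts [36, 92, 116] → cuts [43, 99, 123]
  UxaIV (GTACA, off=3): starts [6, 71] → cuts [9, 74]
  AzqV (GTTAGT, off=6): starts [11, 20, 28, 63, 84, 100, 108, 126, 137, 144] → cuts [3, 17, 26, 34, 69, 90, 106, 114, 132, 143]

All cut coordinates (distinct, sorted): [3, 9, 17, 26, 34, 43, 69, 74, 90, 99, 106, 114, 123, 132, 143]

Fragment lengths:
  3→9: 6 bp
  9→17: 8 bp
  17→26: 9 bp
  26→34: 8 bp
  34→43: 9 bp
  43→69: 26 bp
  69→74: 5 bp
  74→90: 16 bp
  90→99: 9 bp
  99→106: 7 bp
  106→114: 8 bp
  114→123: 9 bp
  123→132: 9 bp
  132→143: 11 bp
  143→3 (wrap): 147-143+3 = 7 bp

[5,6,7,7,8,8,8,9,9,9,9,9,11,16,26]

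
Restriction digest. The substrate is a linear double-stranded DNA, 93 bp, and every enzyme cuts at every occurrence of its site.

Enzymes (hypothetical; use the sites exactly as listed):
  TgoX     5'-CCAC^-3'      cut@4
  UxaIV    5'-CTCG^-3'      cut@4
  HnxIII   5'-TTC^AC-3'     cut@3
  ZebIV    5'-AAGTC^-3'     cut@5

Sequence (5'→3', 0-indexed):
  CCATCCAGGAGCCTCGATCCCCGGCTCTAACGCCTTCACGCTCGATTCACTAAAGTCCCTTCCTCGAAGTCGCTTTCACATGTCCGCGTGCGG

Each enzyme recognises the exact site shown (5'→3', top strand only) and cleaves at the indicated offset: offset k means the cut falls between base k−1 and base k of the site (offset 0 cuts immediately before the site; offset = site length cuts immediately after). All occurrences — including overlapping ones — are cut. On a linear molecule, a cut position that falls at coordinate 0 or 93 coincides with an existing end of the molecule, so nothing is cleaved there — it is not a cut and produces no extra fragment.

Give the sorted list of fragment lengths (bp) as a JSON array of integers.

[4,5,6,7,9,9,16,16,21]

Per-enzyme occurrences:
  TgoX (CCAC, off=4): no sites
  UxaIV CTCG/4: at [12, 40, 62] ⇒ [16, 44, 66]
  HnxIII TTCAC/3: at [34, 45, 74] ⇒ [37, 48, 77]
  ZebIV AAGTC/5: at [52, 66] ⇒ [57, 71]

All cut coordinates (distinct, sorted): [16, 37, 44, 48, 57, 66, 71, 77]

Fragment lengths:
  [0,16): 16 bp
  [16,37): 21 bp
  [37,44): 7 bp
  [44,48): 4 bp
  [48,57): 9 bp
  [57,66): 9 bp
  [66,71): 5 bp
  [71,77): 6 bp
  [77,93): 16 bp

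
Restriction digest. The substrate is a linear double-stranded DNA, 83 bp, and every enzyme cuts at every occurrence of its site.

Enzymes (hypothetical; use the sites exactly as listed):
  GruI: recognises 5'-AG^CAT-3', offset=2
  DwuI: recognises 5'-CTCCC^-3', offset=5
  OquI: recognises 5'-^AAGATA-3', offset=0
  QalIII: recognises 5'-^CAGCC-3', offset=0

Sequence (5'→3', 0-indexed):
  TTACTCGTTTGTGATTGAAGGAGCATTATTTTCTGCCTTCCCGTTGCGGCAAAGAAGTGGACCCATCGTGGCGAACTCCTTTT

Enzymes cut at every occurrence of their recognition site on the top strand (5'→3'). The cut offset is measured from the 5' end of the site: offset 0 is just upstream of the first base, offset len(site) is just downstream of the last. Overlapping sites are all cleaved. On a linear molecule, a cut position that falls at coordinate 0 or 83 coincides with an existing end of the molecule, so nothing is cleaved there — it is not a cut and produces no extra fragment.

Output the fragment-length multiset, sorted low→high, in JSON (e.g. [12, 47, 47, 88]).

Per-enzyme occurrences:
  GruI AGCAT/2: at [21] ⇒ [23]
  DwuI (CTCCC, off=5): no sites
  OquI (AAGATA, off=0): no sites
  QalIII (CAGCC, off=0): no sites

Pooled cuts: [23]

Fragments:
  [0,23): 23 bp
  [23,83): 60 bp

[23,60]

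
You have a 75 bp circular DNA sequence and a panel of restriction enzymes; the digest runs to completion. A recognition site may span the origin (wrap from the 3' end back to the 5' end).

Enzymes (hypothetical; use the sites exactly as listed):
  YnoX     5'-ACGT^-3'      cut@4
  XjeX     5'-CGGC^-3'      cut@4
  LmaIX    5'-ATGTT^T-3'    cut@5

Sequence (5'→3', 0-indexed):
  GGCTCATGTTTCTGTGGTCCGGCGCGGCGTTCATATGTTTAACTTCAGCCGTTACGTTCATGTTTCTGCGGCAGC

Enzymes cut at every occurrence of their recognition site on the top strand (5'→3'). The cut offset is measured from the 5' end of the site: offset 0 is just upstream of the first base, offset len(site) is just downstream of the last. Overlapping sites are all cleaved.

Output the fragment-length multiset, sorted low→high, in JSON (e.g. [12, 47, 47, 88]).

Per-enzyme occurrences:
  YnoX ACGT/4: at [53] ⇒ [57]
  XjeX CGGC/4: at [19, 24, 68, 74] ⇒ [3, 23, 28, 72]
  LmaIX ATGTTT/5: at [5, 34, 59] ⇒ [10, 39, 64]

All cut coordinates (distinct, sorted): [3, 10, 23, 28, 39, 57, 64, 72]

Fragments:
  3→10: 7 bp
  10→23: 13 bp
  23→28: 5 bp
  28→39: 11 bp
  39→57: 18 bp
  57→64: 7 bp
  64→72: 8 bp
  72→3 (wrap): 75-72+3 = 6 bp

[5,6,7,7,8,11,13,18]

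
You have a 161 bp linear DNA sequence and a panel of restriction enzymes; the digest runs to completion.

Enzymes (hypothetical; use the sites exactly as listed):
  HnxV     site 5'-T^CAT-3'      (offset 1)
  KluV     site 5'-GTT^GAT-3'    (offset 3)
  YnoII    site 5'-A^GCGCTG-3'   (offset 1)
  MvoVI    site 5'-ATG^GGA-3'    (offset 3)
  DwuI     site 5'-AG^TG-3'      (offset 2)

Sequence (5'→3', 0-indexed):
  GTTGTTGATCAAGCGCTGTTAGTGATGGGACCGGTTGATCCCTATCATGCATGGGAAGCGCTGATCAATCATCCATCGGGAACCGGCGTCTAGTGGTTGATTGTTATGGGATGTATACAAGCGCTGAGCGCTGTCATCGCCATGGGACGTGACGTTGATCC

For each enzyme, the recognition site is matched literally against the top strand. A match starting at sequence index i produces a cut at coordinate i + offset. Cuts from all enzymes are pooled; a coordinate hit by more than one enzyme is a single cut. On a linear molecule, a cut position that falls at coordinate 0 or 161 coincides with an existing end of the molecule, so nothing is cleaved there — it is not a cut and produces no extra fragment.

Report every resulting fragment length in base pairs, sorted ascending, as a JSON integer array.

[4,5,5,5,6,6,7,7,8,9,9,10,10,10,12,12,12,24]

Site scan:
  HnxV (TCAT, off=1): starts [44, 68, 133] → cuts [45, 69, 134]
  KluV (GTTGAT, off=3): starts [3, 33, 95, 153] → cuts [6, 36, 98, 156]
  YnoII (AGCGCTG, off=1): starts [11, 56, 119, 126] → cuts [12, 57, 120, 127]
  MvoVI (ATGGGA, off=3): starts [24, 50, 105, 141] → cuts [27, 53, 108, 144]
  DwuI (AGTG, off=2): starts [20, 91] → cuts [22, 93]

All cut coordinates (distinct, sorted): [6, 12, 22, 27, 36, 45, 53, 57, 69, 93, 98, 108, 120, 127, 134, 144, 156]

Fragment lengths:
  [0,6): 6 bp
  [6,12): 6 bp
  [12,22): 10 bp
  [22,27): 5 bp
  [27,36): 9 bp
  [36,45): 9 bp
  [45,53): 8 bp
  [53,57): 4 bp
  [57,69): 12 bp
  [69,93): 24 bp
  [93,98): 5 bp
  [98,108): 10 bp
  [108,120): 12 bp
  [120,127): 7 bp
  [127,134): 7 bp
  [134,144): 10 bp
  [144,156): 12 bp
  [156,161): 5 bp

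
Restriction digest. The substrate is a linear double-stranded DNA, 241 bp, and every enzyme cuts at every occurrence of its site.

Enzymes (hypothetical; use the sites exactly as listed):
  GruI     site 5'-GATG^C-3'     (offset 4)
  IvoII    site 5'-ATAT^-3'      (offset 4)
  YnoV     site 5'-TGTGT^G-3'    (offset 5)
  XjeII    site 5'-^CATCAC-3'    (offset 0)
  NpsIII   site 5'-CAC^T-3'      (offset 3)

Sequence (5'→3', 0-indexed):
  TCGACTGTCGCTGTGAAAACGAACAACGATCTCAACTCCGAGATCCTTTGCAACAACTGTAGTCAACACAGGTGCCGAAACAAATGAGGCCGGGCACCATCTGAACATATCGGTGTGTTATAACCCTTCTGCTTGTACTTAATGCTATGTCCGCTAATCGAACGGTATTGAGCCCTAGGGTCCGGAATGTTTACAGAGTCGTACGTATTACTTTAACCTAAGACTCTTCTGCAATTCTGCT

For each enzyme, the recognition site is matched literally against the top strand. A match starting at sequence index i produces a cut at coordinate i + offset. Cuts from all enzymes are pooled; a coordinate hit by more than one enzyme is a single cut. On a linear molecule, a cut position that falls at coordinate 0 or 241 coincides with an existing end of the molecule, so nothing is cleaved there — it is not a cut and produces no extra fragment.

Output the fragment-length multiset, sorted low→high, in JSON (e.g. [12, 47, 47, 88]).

[110,131]

Per-enzyme occurrences:
  GruI (GATGC, off=4): no sites
  IvoII ATAT/4: at [106] ⇒ [110]
  YnoV (TGTGTG, off=5): no sites
  XjeII (CATCAC, off=0): no sites
  NpsIII (CACT, off=3): no sites

All cut coordinates (distinct, sorted): [110]

Fragment lengths:
  [0,110): 110 bp
  [110,241): 131 bp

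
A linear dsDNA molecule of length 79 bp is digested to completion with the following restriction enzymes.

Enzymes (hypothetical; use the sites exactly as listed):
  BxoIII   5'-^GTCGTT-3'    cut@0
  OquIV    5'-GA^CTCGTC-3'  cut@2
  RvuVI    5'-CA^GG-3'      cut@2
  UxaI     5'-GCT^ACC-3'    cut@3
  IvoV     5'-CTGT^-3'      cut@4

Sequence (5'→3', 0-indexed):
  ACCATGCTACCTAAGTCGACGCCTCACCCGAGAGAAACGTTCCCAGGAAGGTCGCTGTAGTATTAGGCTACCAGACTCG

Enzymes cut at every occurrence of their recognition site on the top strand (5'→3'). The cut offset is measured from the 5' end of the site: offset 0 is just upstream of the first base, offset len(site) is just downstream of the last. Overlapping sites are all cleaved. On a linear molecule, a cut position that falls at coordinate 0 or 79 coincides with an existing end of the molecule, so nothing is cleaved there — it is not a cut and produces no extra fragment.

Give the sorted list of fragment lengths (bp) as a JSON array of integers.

[8,10,11,13,37]

Per-enzyme occurrences:
  BxoIII (GTCGTT, off=0): no sites
  OquIV (GACTCGTC, off=2): no sites
  RvuVI CAGG/2: at [43] ⇒ [45]
  UxaI GCTACC/3: at [5, 66] ⇒ [8, 69]
  IvoV CTGT/4: at [54] ⇒ [58]

Pooled cuts: [8, 45, 58, 69]

Fragments:
  [0,8): 8 bp
  [8,45): 37 bp
  [45,58): 13 bp
  [58,69): 11 bp
  [69,79): 10 bp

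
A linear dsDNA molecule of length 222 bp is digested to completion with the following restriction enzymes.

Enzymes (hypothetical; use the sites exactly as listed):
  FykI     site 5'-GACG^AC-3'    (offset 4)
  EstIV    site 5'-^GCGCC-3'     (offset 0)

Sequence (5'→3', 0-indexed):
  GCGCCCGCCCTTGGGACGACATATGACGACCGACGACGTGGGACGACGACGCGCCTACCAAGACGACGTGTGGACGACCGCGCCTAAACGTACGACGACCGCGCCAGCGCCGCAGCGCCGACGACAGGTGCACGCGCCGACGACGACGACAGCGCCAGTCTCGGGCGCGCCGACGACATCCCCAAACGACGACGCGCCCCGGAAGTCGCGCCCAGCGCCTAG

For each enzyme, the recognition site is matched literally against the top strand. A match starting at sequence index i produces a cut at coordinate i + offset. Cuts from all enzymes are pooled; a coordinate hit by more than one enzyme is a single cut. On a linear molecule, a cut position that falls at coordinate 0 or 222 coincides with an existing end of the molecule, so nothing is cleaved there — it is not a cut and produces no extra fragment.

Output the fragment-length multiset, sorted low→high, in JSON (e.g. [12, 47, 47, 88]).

Site scan:
  FykI GACGAC/4: at [14, 24, 31, 41, 44, 61, 72, 93, 119, 138, 141, 144, 171, 187] ⇒ [18, 28, 35, 45, 48, 65, 76, 97, 123, 142, 145, 148, 175, 191]
  EstIV GCGCC/0: at [0, 50, 79, 100, 106, 114, 133, 151, 166, 193, 207, 214] ⇒ [50, 79, 100, 106, 114, 133, 151, 166, 193, 207, 214] (position 0 is a terminus of the linear molecule — no cut)

Pooled cuts: [18, 28, 35, 45, 48, 50, 65, 76, 79, 97, 100, 106, 114, 123, 133, 142, 145, 148, 151, 166, 175, 191, 193, 207, 214]

Fragment lengths:
  [0,18): 18 bp
  [18,28): 10 bp
  [28,35): 7 bp
  [35,45): 10 bp
  [45,48): 3 bp
  [48,50): 2 bp
  [50,65): 15 bp
  [65,76): 11 bp
  [76,79): 3 bp
  [79,97): 18 bp
  [97,100): 3 bp
  [100,106): 6 bp
  [106,114): 8 bp
  [114,123): 9 bp
  [123,133): 10 bp
  [133,142): 9 bp
  [142,145): 3 bp
  [145,148): 3 bp
  [148,151): 3 bp
  [151,166): 15 bp
  [166,175): 9 bp
  [175,191): 16 bp
  [191,193): 2 bp
  [193,207): 14 bp
  [207,214): 7 bp
  [214,222): 8 bp

[2,2,3,3,3,3,3,3,6,7,7,8,8,9,9,9,10,10,10,11,14,15,15,16,18,18]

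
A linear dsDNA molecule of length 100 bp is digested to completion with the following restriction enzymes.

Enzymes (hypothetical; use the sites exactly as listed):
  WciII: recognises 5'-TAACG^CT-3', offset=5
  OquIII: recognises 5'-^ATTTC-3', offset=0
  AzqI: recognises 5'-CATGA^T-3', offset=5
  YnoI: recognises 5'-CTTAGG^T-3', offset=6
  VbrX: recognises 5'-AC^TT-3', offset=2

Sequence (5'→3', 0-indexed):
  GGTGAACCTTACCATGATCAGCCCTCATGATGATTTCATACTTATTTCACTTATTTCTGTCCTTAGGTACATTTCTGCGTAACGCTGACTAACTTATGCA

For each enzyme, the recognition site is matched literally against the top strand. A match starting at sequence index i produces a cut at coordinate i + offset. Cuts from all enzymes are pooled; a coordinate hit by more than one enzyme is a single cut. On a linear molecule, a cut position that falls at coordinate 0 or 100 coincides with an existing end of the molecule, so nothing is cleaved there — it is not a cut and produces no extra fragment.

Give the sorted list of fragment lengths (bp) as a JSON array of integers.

Scan for sites:
  WciII (TAACGCT, off=5): starts [79] → cuts [84]
  OquIII (ATTTC, off=0): starts [32, 43, 52, 70] → cuts [32, 43, 52, 70]
  AzqI (CATGAT, off=5): starts [12, 25] → cuts [17, 30]
  YnoI (CTTAGGT, off=6): starts [61] → cuts [67]
  VbrX (ACTT, off=2): starts [39, 48, 91] → cuts [41, 50, 93]

All cut coordinates (distinct, sorted): [17, 30, 32, 41, 43, 50, 52, 67, 70, 84, 93]

Fragments:
  [0,17): 17 bp
  [17,30): 13 bp
  [30,32): 2 bp
  [32,41): 9 bp
  [41,43): 2 bp
  [43,50): 7 bp
  [50,52): 2 bp
  [52,67): 15 bp
  [67,70): 3 bp
  [70,84): 14 bp
  [84,93): 9 bp
  [93,100): 7 bp

[2,2,2,3,7,7,9,9,13,14,15,17]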